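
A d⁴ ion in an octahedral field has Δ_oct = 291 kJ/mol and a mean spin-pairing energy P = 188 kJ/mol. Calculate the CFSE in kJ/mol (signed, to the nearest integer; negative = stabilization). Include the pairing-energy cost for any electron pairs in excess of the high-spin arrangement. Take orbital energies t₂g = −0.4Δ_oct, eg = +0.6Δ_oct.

With Δ_oct > P the complex is low-spin.
Configuration: t₂g⁴ eg⁰.
Orbital CFSE = -1.6Δ_oct = -1.6 × 291 = -466 kJ/mol.
Excess pairs vs high-spin: 1 − 0 = 1; pairing cost = +188 kJ/mol.
Net CFSE = -466 + 188 = -278 kJ/mol.

-278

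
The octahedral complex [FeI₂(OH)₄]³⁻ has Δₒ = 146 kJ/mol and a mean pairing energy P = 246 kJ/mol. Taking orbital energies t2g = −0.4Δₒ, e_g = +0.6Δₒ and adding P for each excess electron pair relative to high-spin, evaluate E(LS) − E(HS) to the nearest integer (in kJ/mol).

200

Ligand charges: 2×(-1) from I⁻ and 4×(-1) from OH⁻ sum to -6; with overall charge -3, Fe is +3.
Fe³⁺: group 8, so d-count = 8 − 3 = 5.
High-spin d⁵ fills as t2g^3 e_g^2 with CFSE 3(−0.4) + 2(+0.6) = 0.0Δₒ = 0 kJ/mol.
For low-spin the configuration is t2g^5 e_g^0: orbital energy -2.0 × 146 = -292 kJ/mol, and 2 additional pairs relative to high-spin add 492 kJ/mol, giving 200 kJ/mol.
The difference is 200 − (0) = 200 kJ/mol, so high-spin lies lower.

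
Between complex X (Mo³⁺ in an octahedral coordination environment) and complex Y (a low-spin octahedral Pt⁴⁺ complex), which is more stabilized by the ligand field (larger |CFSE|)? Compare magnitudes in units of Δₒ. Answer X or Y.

X: Mo³⁺: group 6, so d-count = 6 − 3 = 3; For octahedral d³ the high- and low-spin configurations coincide; t2g^3 e_g^0, CFSE = -1.2Δₒ.
Y: Group 10 minus oxidation state +4 gives a d⁶ configuration for Pt⁴⁺; t₂g⁶ eg⁰, CFSE = -2.4Δₒ.
So Y has the larger |CFSE|.

Y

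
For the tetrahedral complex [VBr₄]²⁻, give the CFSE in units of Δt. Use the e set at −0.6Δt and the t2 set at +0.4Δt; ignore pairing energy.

Each Br⁻ contributes -1; 4 × (-1) = -4. With overall charge -2, V is in the +2 oxidation state.
Group 5 minus oxidation state +2 gives a d³ configuration for V²⁺.
Tetrahedral splitting is small, so the complex is high-spin.
Configuration: e^2 t2^1.
CFSE = 2(-0.6Δt) + 1(0.4Δt) = -1.2Δt + 0.4Δt = -0.8Δt.

-0.8 Δt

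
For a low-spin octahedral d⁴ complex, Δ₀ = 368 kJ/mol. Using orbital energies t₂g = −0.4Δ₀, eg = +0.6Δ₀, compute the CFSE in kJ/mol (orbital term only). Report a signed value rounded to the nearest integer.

-589

Electron filling gives t₂g⁴ eg⁰.
Orbital CFSE = 4(-0.4) + 0(0.6) = -1.6Δ₀ = -1.6 × 368 = -589 kJ/mol.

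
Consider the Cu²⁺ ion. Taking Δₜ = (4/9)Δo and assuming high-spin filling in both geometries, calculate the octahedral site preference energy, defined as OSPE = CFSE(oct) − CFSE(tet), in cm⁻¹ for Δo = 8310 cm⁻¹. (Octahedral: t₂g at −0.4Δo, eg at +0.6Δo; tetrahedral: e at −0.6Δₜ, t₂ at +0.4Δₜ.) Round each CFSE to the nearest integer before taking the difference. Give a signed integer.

Cu is in group 11, so Cu²⁺ is d⁹ (11 − 2 = 9).
In an octahedral site d⁹ (HS) is t₂g⁶ eg³, giving CFSE(oct) = -0.6Δo = -4986 cm⁻¹.
Tetrahedral: e⁴ t₂⁵, CFSE = 4(−0.6) + 5(+0.4) = -0.4Δₜ = -0.4 × (4/9) × 8310 = -1477 cm⁻¹.
OSPE = CFSE(oct) − CFSE(tet) = -4986 − (-1477) = -3509 cm⁻¹.

-3509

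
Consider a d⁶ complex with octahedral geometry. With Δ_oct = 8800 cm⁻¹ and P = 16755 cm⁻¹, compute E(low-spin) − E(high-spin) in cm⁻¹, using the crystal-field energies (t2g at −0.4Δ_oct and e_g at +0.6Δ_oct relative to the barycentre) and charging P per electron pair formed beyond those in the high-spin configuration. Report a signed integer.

High-spin d⁶ fills as t2g^4 e_g^2 with CFSE 4(−0.4) + 2(+0.6) = -0.4Δ_oct = -3520 cm⁻¹.
For low-spin the configuration is t2g^6 e_g^0: orbital energy -2.4 × 8800 = -21120 cm⁻¹, and 2 additional pairs relative to high-spin add 33510 cm⁻¹, giving 12390 cm⁻¹.
E(LS) − E(HS) = 12390 − (-3520) = 15910 cm⁻¹.

15910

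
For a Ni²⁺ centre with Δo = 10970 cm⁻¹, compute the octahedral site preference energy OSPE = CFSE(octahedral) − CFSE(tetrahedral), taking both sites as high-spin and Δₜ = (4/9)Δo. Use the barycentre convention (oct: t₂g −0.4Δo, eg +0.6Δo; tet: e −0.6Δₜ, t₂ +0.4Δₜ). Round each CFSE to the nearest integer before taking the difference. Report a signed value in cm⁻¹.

Ni is in group 10, so Ni²⁺ is d⁸ (10 − 2 = 8).
Octahedral (high-spin): t2g^6 e_g^2, CFSE = 6(−0.4) + 2(+0.6) = -1.2Δo = -1.2 × 10970 = -13164 cm⁻¹.
Tetrahedral e^4 t2^4 gives -0.8Δₜ = -0.8 × (4/9) × 10970 = -3900 cm⁻¹.
OSPE = CFSE(oct) − CFSE(tet) = -13164 − (-3900) = -9264 cm⁻¹.

-9264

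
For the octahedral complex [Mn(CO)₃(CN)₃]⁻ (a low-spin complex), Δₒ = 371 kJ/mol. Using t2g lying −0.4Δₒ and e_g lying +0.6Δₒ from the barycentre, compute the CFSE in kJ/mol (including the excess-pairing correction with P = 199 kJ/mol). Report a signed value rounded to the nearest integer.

Ligand charges: 3×(+0) from CO and 3×(-1) from CN⁻ sum to -3; with overall charge -1, Mn is +2.
Group 7 minus oxidation state +2 gives a d⁵ configuration for Mn²⁺.
Configuration: t2g^5 e_g^0.
CFSE(orbital) = 5×(-0.4Δₒ) + 0×(0.6Δₒ) = -2.0Δₒ; with Δₒ = 371 kJ/mol that is -742 kJ/mol.
Relative to high-spin t2g^3 e_g^2 (0 paired), the low-spin configuration has 2 additional pairs, contributing +2 × 199 = +398 kJ/mol.
Overall CFSE = -742 + 398 = -344 kJ/mol.

-344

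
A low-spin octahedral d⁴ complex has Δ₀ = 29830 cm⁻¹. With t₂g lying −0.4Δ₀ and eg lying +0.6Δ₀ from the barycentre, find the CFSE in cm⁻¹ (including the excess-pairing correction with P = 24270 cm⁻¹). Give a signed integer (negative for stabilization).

Electron filling gives t₂g⁴ eg⁰.
CFSE(orbital) = 4×(-0.4Δ₀) + 0×(0.6Δ₀) = -1.6Δ₀; with Δ₀ = 29830 cm⁻¹ that is -47728 cm⁻¹.
Pairing penalty: 1 pair vs 0 in the high-spin reference → 1 extra × P = 24270 cm⁻¹.
Overall CFSE = -47728 + 24270 = -23458 cm⁻¹.

-23458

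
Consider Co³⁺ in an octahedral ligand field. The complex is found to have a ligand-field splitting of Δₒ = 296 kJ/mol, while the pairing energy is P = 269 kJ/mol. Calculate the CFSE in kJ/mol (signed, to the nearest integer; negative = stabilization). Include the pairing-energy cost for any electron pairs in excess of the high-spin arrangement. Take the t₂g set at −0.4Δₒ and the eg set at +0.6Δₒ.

Co sits in group 9; removing 3 electrons leaves Co³⁺ with 9 − 3 = 6 d electrons.
Since Δₒ = 296 kJ/mol > P = 269 kJ/mol, the complex adopts the low-spin configuration.
Filling d⁶ accordingly: t₂g⁶ eg⁰.
Orbital CFSE = -2.4Δₒ = -2.4 × 296 = -710 kJ/mol.
Excess pairs vs high-spin: 3 − 1 = 2; pairing cost = +538 kJ/mol.
Net CFSE = -710 + 538 = -172 kJ/mol.

-172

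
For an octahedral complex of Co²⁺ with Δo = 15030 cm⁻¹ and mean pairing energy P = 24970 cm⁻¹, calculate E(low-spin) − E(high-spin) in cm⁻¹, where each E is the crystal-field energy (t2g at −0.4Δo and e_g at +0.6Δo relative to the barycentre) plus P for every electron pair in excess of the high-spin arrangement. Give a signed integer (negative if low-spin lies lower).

9940

Co²⁺: group 9, so d-count = 9 − 2 = 7.
High-spin: t2g^5 e_g^2, CFSE = -0.8Δo = -12024 cm⁻¹.
Low-spin: t2g^6 e_g^1, orbital CFSE = -1.8Δo = -27054 cm⁻¹; plus 1 excess pair × P = +24970 cm⁻¹; total -2084 cm⁻¹.
E(LS) − E(HS) = -2084 − (-12024) = 9940 cm⁻¹.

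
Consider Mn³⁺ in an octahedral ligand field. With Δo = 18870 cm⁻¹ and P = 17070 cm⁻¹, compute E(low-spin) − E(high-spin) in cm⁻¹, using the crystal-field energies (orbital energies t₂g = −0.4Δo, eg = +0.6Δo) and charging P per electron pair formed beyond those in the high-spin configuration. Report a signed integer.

Group 7 minus oxidation state +3 gives a d⁴ configuration for Mn³⁺.
High-spin d⁴ fills as t₂g³ eg¹ with CFSE 3(−0.4) + 1(+0.6) = -0.6Δo = -11322 cm⁻¹.
Low-spin: t₂g⁴ eg⁰, orbital CFSE = -1.6Δo = -30192 cm⁻¹; plus 1 excess pair × P = +17070 cm⁻¹; total -13122 cm⁻¹.
The difference is -13122 − (-11322) = -1800 cm⁻¹, so low-spin lies lower.

-1800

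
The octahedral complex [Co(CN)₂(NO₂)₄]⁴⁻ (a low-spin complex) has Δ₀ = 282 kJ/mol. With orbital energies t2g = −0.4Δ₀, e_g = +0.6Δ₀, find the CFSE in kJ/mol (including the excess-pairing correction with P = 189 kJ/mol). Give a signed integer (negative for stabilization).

-319

Ligand charges: 2×(-1) from CN⁻ and 4×(-1) from NO₂⁻ sum to -6; with overall charge -4, Co is +2.
Co sits in group 9; removing 2 electrons leaves Co²⁺ with 9 − 2 = 7 d electrons.
Electron filling gives t2g^6 e_g^1.
Orbital CFSE = 6(-0.4) + 1(0.6) = -1.8Δ₀ = -1.8 × 282 = -508 kJ/mol.
Relative to high-spin t2g^5 e_g^2 (2 paired), the low-spin configuration has 1 additional pair, contributing +1 × 189 = +189 kJ/mol.
Combining: -508 + 189 = -319 kJ/mol.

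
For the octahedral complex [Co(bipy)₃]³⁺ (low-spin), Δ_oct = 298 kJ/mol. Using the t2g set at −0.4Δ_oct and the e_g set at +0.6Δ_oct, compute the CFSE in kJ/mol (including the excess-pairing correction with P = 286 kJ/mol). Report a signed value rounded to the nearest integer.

-143

bipy is neutral, so the +3 overall charge sits on Co: oxidation state +3.
Co³⁺: group 9, so d-count = 9 − 3 = 6.
Electron filling gives t2g^6 e_g^0.
CFSE(orbital) = 6×(-0.4Δ_oct) + 0×(0.6Δ_oct) = -2.4Δ_oct; with Δ_oct = 298 kJ/mol that is -715 kJ/mol.
Pairing penalty: 3 pairs vs 1 in the high-spin reference → 2 extra × P = 572 kJ/mol.
Net CFSE = -715 + 572 = -143 kJ/mol.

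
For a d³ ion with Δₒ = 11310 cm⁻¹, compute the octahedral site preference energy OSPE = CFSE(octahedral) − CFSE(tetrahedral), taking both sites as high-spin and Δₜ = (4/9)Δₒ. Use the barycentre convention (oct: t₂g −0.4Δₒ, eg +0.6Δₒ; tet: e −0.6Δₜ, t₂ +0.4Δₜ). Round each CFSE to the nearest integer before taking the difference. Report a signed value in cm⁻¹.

-9551

Octahedral (high-spin): t₂g³ eg⁰, CFSE = 3(−0.4) + 0(+0.6) = -1.2Δₒ = -1.2 × 11310 = -13572 cm⁻¹.
Tetrahedral e² t₂¹ gives -0.8Δₜ = -0.8 × (4/9) × 11310 = -4021 cm⁻¹.
OSPE = -13572 − (-4021) = -9551 cm⁻¹.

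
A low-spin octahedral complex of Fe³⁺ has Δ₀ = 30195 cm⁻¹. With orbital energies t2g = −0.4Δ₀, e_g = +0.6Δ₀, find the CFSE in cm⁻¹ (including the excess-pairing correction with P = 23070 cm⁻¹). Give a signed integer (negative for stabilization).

Fe sits in group 8; removing 3 electrons leaves Fe³⁺ with 8 − 3 = 5 d electrons.
Electron filling gives t2g^5 e_g^0.
Orbital CFSE = 5(-0.4) + 0(0.6) = -2.0Δ₀ = -2.0 × 30195 = -60390 cm⁻¹.
Pairing penalty: 2 pairs vs 0 in the high-spin reference → 2 extra × P = 46140 cm⁻¹.
Overall CFSE = -60390 + 46140 = -14250 cm⁻¹.

-14250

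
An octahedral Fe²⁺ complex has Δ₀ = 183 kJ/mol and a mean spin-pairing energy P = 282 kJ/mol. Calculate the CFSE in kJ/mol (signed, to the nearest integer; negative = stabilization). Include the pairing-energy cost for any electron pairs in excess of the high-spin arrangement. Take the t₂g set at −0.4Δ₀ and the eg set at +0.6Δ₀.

Group 8 minus oxidation state +2 gives a d⁶ configuration for Fe²⁺.
With Δ₀ < P the complex is high-spin.
That gives t₂g⁴ eg².
Orbital CFSE = -0.4Δ₀ = -0.4 × 183 = -73 kJ/mol.
High-spin has no excess pairs, so no pairing correction applies.

-73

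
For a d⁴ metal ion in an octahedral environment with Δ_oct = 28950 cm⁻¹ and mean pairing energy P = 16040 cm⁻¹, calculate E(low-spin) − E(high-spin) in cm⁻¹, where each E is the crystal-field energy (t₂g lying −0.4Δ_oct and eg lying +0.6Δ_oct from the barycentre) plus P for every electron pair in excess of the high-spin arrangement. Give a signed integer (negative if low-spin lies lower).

-12910

High-spin d⁴ fills as t₂g³ eg¹ with CFSE 3(−0.4) + 1(+0.6) = -0.6Δ_oct = -17370 cm⁻¹.
For low-spin the configuration is t₂g⁴ eg⁰: orbital energy -1.6 × 28950 = -46320 cm⁻¹, and 1 additional pair relative to high-spin adds 16040 cm⁻¹, giving -30280 cm⁻¹.
Thus E(LS) − E(HS) = -12910 cm⁻¹.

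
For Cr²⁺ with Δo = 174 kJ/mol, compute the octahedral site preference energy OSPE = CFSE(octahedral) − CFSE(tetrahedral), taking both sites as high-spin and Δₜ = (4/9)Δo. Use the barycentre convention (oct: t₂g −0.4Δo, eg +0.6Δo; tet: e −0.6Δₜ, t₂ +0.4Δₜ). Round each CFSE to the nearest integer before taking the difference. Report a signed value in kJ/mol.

Group 6 minus oxidation state +2 gives a d⁴ configuration for Cr²⁺.
Octahedral (high-spin): t₂g³ eg¹, CFSE = 3(−0.4) + 1(+0.6) = -0.6Δo = -0.6 × 174 = -104 kJ/mol.
In a tetrahedral site the filling is e² t₂²: CFSE(tet) = -0.4Δₜ = -0.4 × (4/9)(174) = -31 kJ/mol.
OSPE = CFSE(oct) − CFSE(tet) = -104 − (-31) = -73 kJ/mol.

-73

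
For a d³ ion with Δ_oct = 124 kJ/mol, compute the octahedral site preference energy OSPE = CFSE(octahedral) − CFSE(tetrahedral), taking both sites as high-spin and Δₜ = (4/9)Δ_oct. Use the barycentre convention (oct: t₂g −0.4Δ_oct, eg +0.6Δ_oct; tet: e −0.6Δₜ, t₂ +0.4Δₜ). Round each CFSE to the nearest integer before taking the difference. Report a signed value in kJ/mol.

In an octahedral site d³ (HS) is t₂g³ eg⁰, giving CFSE(oct) = -1.2Δ_oct = -149 kJ/mol.
Tetrahedral: e² t₂¹, CFSE = 2(−0.6) + 1(+0.4) = -0.8Δₜ = -0.8 × (4/9) × 124 = -44 kJ/mol.
OSPE = CFSE(oct) − CFSE(tet) = -149 − (-44) = -105 kJ/mol.

-105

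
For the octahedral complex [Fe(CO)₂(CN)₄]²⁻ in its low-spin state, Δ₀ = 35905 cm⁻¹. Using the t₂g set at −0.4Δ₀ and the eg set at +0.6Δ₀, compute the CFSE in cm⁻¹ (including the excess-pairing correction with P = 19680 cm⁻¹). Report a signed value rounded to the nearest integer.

-46812

Ligand charges: 2×(+0) from CO and 4×(-1) from CN⁻ sum to -4; with overall charge -2, Fe is +2.
Group 8 minus oxidation state +2 gives a d⁶ configuration for Fe²⁺.
The d⁶ electrons fill as t₂g⁶ eg⁰.
Orbital CFSE = 6(-0.4) + 0(0.6) = -2.4Δ₀ = -2.4 × 35905 = -86172 cm⁻¹.
High-spin d⁶ would be t₂g⁴ eg² with 1 pair; low-spin has 3, so 2 excess pairs cost +2P = +39360 cm⁻¹.
Combining: -86172 + 39360 = -46812 cm⁻¹.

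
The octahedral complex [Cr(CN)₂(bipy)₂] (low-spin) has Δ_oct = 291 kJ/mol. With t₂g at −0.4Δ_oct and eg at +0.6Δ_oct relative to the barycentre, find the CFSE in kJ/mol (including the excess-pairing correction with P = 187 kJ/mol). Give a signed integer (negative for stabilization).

-279

Ligand charges: 2×(-1) from CN⁻ and 2×(+0) from bipy sum to -2; with overall charge +0, Cr is +2.
Cr is in group 6, so Cr²⁺ is d⁴ (6 − 2 = 4).
Configuration: t₂g⁴ eg⁰.
CFSE(orbital) = 4×(-0.4Δ_oct) + 0×(0.6Δ_oct) = -1.6Δ_oct; with Δ_oct = 291 kJ/mol that is -466 kJ/mol.
High-spin d⁴ would be t₂g³ eg¹ with 0 pairs; low-spin has 1, so 1 excess pair costs +1P = +187 kJ/mol.
Overall CFSE = -466 + 187 = -279 kJ/mol.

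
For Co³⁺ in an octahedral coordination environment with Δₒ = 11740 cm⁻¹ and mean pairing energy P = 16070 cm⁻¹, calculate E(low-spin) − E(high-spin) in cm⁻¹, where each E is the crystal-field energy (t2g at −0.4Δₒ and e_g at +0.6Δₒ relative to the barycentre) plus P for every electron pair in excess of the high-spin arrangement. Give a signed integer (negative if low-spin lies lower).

8660

Group 9 minus oxidation state +3 gives a d⁶ configuration for Co³⁺.
In the high-spin limit (t2g^4 e_g^2) the orbital term is -0.4Δₒ = -4696 cm⁻¹, with no excess pairing.
For low-spin the configuration is t2g^6 e_g^0: orbital energy -2.4 × 11740 = -28176 cm⁻¹, and 2 additional pairs relative to high-spin add 32140 cm⁻¹, giving 3964 cm⁻¹.
E(LS) − E(HS) = 3964 − (-4696) = 8660 cm⁻¹.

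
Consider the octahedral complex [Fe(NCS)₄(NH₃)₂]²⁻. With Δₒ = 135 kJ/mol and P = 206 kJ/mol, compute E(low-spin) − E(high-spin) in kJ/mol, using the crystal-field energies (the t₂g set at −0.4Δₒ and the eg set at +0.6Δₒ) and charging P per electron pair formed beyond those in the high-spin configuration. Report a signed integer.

Ligand charges: 4×(-1) from NCS⁻ and 2×(+0) from NH₃ sum to -4; with overall charge -2, Fe is +2.
Group 8 minus oxidation state +2 gives a d⁶ configuration for Fe²⁺.
High-spin: t₂g⁴ eg², CFSE = -0.4Δₒ = -54 kJ/mol.
Low-spin: t₂g⁶ eg⁰, orbital CFSE = -2.4Δₒ = -324 kJ/mol; plus 2 excess pairs × P = +412 kJ/mol; total 88 kJ/mol.
E(LS) − E(HS) = 88 − (-54) = 142 kJ/mol.

142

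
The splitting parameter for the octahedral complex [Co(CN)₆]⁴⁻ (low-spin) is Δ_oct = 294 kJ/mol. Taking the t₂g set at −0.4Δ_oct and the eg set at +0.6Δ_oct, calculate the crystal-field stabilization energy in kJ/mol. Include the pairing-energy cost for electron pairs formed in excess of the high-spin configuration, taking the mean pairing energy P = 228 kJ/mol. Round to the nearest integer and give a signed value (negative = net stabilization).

Each CN⁻ contributes -1; 6 × (-1) = -6. With overall charge -4, Co is in the +2 oxidation state.
Co sits in group 9; removing 2 electrons leaves Co²⁺ with 9 − 2 = 7 d electrons.
The d⁷ electrons fill as t₂g⁶ eg¹.
The orbital stabilization is -1.8Δ_oct = -1.8 × 294 = -529 kJ/mol.
Pairing penalty: 3 pairs vs 2 in the high-spin reference → 1 extra × P = 228 kJ/mol.
Overall CFSE = -529 + 228 = -301 kJ/mol.

-301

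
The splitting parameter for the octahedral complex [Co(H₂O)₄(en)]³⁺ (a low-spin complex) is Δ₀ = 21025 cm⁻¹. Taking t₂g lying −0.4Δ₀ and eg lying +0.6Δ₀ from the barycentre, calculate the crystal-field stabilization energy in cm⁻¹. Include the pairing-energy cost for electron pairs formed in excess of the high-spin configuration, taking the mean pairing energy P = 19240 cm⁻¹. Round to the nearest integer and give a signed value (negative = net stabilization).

-11980

Ligand charges: 4×(+0) from H₂O and 1×(+0) from en sum to +0; with overall charge +3, Co is +3.
Group 9 minus oxidation state +3 gives a d⁶ configuration for Co³⁺.
Electron filling gives t₂g⁶ eg⁰.
CFSE(orbital) = 6×(-0.4Δ₀) + 0×(0.6Δ₀) = -2.4Δ₀; with Δ₀ = 21025 cm⁻¹ that is -50460 cm⁻¹.
High-spin d⁶ would be t₂g⁴ eg² with 1 pair; low-spin has 3, so 2 excess pairs cost +2P = +38480 cm⁻¹.
Overall CFSE = -50460 + 38480 = -11980 cm⁻¹.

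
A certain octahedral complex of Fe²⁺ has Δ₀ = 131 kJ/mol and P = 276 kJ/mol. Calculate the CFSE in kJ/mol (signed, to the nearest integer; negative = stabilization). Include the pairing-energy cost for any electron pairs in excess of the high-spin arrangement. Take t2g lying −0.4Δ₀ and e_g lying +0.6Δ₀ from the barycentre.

Fe is in group 8, so Fe²⁺ is d⁶ (8 − 2 = 6).
Δ₀ < P, so pairing is avoided: the ground state is high-spin.
Configuration: t2g^4 e_g^2.
Orbital CFSE = -0.4Δ₀ = -0.4 × 131 = -52 kJ/mol.
High-spin has no excess pairs, so no pairing correction applies.

-52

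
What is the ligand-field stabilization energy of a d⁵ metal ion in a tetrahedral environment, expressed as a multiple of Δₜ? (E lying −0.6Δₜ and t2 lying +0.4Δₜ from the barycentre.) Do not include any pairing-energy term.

Tetrahedral fields are weak (Δₜ ≈ 4/9 Δₒ), so electrons fill high-spin.
Configuration: e^2 t2^3.
CFSE = 2(-0.6Δₜ) + 3(0.4Δₜ) = -1.2Δₜ + 1.2Δₜ = 0.0Δₜ.

0.0 Δₜ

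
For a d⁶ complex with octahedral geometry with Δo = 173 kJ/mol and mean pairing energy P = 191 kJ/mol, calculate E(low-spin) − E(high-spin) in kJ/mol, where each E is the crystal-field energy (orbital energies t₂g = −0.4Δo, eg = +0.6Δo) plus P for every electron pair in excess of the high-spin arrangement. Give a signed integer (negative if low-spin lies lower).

High-spin d⁶ fills as t₂g⁴ eg² with CFSE 4(−0.4) + 2(+0.6) = -0.4Δo = -69 kJ/mol.
Low-spin t₂g⁶ eg⁰ gives -2.4Δo = -415 kJ/mol, but forming 2 extra pairs costs 2P = 382 kJ/mol, so E(LS) = -415 + 382 = -33 kJ/mol.
The difference is -33 − (-69) = 36 kJ/mol, so high-spin lies lower.

36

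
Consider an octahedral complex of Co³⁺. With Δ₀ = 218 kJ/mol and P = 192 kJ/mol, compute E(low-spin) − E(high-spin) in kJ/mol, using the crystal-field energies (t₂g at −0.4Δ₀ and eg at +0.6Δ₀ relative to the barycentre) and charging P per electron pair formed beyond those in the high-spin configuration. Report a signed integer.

-52

Group 9 minus oxidation state +3 gives a d⁶ configuration for Co³⁺.
High-spin d⁶ fills as t₂g⁴ eg² with CFSE 4(−0.4) + 2(+0.6) = -0.4Δ₀ = -87 kJ/mol.
Low-spin t₂g⁶ eg⁰ gives -2.4Δ₀ = -523 kJ/mol, but forming 2 extra pairs costs 2P = 384 kJ/mol, so E(LS) = -523 + 384 = -139 kJ/mol.
Thus E(LS) − E(HS) = -52 kJ/mol.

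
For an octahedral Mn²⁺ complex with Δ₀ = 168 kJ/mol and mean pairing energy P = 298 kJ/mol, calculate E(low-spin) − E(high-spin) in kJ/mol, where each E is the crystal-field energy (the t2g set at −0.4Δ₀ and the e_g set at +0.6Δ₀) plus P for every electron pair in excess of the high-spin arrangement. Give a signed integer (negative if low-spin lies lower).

Group 7 minus oxidation state +2 gives a d⁵ configuration for Mn²⁺.
High-spin d⁵ fills as t2g^3 e_g^2 with CFSE 3(−0.4) + 2(+0.6) = 0.0Δ₀ = 0 kJ/mol.
Low-spin: t2g^5 e_g^0, orbital CFSE = -2.0Δ₀ = -336 kJ/mol; plus 2 excess pairs × P = +596 kJ/mol; total 260 kJ/mol.
The difference is 260 − (0) = 260 kJ/mol, so high-spin lies lower.

260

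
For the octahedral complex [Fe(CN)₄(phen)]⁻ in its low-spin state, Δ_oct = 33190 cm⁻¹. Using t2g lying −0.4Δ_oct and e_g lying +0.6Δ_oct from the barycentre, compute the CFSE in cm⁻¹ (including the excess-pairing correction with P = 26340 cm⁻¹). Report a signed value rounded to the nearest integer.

-13700

Ligand charges: 4×(-1) from CN⁻ and 1×(+0) from phen sum to -4; with overall charge -1, Fe is +3.
Fe is in group 8, so Fe³⁺ is d⁵ (8 − 3 = 5).
Electron filling gives t2g^5 e_g^0.
The orbital stabilization is -2.0Δ_oct = -2.0 × 33190 = -66380 cm⁻¹.
Relative to high-spin t2g^3 e_g^2 (0 paired), the low-spin configuration has 2 additional pairs, contributing +2 × 26340 = +52680 cm⁻¹.
Combining: -66380 + 52680 = -13700 cm⁻¹.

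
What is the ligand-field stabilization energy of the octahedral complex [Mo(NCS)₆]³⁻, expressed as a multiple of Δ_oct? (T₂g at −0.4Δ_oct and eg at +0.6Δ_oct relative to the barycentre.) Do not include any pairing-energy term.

Each NCS⁻ contributes -1; 6 × (-1) = -6. With overall charge -3, Mo is in the +3 oxidation state.
Mo³⁺: group 6, so d-count = 6 − 3 = 3.
Configuration: t₂g³ eg⁰.
CFSE = 3(-0.4Δ_oct) + 0(0.6Δ_oct) = -1.2Δ_oct + 0.0Δ_oct = -1.2Δ_oct.

-1.2 Δ_oct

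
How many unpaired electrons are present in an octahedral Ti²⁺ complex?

Ti is in group 4, so Ti²⁺ is d² (4 − 2 = 2).
For octahedral d² the high- and low-spin configurations coincide.
Configuration: t₂g² eg⁰, giving 2 unpaired electrons.

2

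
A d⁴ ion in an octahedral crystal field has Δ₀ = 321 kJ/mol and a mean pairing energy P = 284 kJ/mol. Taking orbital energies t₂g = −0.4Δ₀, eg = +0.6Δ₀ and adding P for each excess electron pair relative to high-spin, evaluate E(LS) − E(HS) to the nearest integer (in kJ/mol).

High-spin d⁴ fills as t₂g³ eg¹ with CFSE 3(−0.4) + 1(+0.6) = -0.6Δ₀ = -193 kJ/mol.
For low-spin the configuration is t₂g⁴ eg⁰: orbital energy -1.6 × 321 = -514 kJ/mol, and 1 additional pair relative to high-spin adds 284 kJ/mol, giving -230 kJ/mol.
E(LS) − E(HS) = -230 − (-193) = -37 kJ/mol.

-37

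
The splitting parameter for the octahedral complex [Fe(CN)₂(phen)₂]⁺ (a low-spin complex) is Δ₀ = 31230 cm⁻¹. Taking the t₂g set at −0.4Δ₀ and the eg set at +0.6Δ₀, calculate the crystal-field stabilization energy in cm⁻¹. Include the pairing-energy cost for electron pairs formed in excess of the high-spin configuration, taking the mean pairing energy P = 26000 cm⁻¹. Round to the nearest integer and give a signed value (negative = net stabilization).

Ligand charges: 2×(-1) from CN⁻ and 2×(+0) from phen sum to -2; with overall charge +1, Fe is +3.
Fe sits in group 8; removing 3 electrons leaves Fe³⁺ with 8 − 3 = 5 d electrons.
Configuration: t₂g⁵ eg⁰.
The orbital stabilization is -2.0Δ₀ = -2.0 × 31230 = -62460 cm⁻¹.
Relative to high-spin t₂g³ eg² (0 paired), the low-spin configuration has 2 additional pairs, contributing +2 × 26000 = +52000 cm⁻¹.
Combining: -62460 + 52000 = -10460 cm⁻¹.

-10460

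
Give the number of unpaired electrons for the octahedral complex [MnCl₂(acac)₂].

3

Ligand charges: 2×(-1) from Cl⁻ and 2×(-1) from acac⁻ sum to -4; with overall charge +0, Mn is +4.
Mn⁴⁺: group 7, so d-count = 7 − 4 = 3.
Configuration: t₂g³ eg⁰, giving 3 unpaired electrons.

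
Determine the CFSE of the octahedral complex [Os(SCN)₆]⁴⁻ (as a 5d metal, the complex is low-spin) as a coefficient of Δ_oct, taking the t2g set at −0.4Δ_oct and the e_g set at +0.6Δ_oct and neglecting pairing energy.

Each SCN⁻ contributes -1; 6 × (-1) = -6. With overall charge -4, Os is in the +2 oxidation state.
Os is in group 8, so Os²⁺ is d⁶ (8 − 2 = 6).
Configuration: t2g^6 e_g^0.
CFSE = 6(-0.4Δ_oct) + 0(0.6Δ_oct) = -2.4Δ_oct + 0.0Δ_oct = -2.4Δ_oct.

-2.4 Δ_oct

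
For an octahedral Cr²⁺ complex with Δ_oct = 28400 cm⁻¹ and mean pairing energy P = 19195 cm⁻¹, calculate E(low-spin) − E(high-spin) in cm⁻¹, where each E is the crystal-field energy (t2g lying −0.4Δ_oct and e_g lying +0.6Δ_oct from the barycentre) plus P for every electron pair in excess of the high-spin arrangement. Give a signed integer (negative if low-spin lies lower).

Cr is in group 6, so Cr²⁺ is d⁴ (6 − 2 = 4).
High-spin d⁴ fills as t2g^3 e_g^1 with CFSE 3(−0.4) + 1(+0.6) = -0.6Δ_oct = -17040 cm⁻¹.
Low-spin: t2g^4 e_g^0, orbital CFSE = -1.6Δ_oct = -45440 cm⁻¹; plus 1 excess pair × P = +19195 cm⁻¹; total -26245 cm⁻¹.
Thus E(LS) − E(HS) = -9205 cm⁻¹.

-9205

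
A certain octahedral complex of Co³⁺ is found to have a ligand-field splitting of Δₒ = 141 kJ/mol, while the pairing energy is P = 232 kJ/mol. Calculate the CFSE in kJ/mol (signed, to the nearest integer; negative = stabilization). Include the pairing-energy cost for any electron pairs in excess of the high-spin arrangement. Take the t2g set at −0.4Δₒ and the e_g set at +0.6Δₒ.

-56

Co is in group 9, so Co³⁺ is d⁶ (9 − 3 = 6).
Since Δₒ = 141 kJ/mol < P = 232 kJ/mol, the complex adopts the high-spin configuration.
That gives t2g^4 e_g^2.
Orbital CFSE = -0.4Δₒ = -0.4 × 141 = -56 kJ/mol.
High-spin has no excess pairs, so no pairing correction applies.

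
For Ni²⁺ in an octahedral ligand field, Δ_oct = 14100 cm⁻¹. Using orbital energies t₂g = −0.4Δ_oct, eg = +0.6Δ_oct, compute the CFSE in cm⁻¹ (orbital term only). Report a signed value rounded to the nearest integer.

Group 10 minus oxidation state +2 gives a d⁸ configuration for Ni²⁺.
Electron filling gives t₂g⁶ eg².
The orbital stabilization is -1.2Δ_oct = -1.2 × 14100 = -16920 cm⁻¹.

-16920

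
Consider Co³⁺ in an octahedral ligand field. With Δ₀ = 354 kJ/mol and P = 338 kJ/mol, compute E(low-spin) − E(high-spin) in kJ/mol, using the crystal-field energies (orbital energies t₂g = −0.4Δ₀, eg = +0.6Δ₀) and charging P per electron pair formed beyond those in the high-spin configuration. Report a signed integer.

-32

Co sits in group 9; removing 3 electrons leaves Co³⁺ with 9 − 3 = 6 d electrons.
High-spin: t₂g⁴ eg², CFSE = -0.4Δ₀ = -142 kJ/mol.
For low-spin the configuration is t₂g⁶ eg⁰: orbital energy -2.4 × 354 = -850 kJ/mol, and 2 additional pairs relative to high-spin add 676 kJ/mol, giving -174 kJ/mol.
The difference is -174 − (-142) = -32 kJ/mol, so low-spin lies lower.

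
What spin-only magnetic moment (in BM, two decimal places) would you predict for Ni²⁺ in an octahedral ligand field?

Group 10 minus oxidation state +2 gives a d⁸ configuration for Ni²⁺.
For octahedral d⁸ the high- and low-spin configurations coincide.
Configuration: t₂g⁶ eg² → 2 unpaired electrons.
μ(spin-only) = √[2(2+2)] = √8 ≈ 2.83 BM.

2.83 BM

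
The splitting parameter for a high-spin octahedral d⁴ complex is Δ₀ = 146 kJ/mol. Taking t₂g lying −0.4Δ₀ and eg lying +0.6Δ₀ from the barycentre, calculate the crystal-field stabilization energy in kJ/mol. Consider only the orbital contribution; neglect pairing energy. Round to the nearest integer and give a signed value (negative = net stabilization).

-88

The d⁴ electrons fill as t₂g³ eg¹.
CFSE(orbital) = 3×(-0.4Δ₀) + 1×(0.6Δ₀) = -0.6Δ₀; with Δ₀ = 146 kJ/mol that is -88 kJ/mol.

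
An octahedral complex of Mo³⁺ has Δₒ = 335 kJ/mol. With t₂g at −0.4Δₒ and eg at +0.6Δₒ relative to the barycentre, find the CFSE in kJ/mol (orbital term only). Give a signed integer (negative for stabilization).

-402

Mo³⁺: group 6, so d-count = 6 − 3 = 3.
Configuration: t₂g³ eg⁰.
Orbital CFSE = 3(-0.4) + 0(0.6) = -1.2Δₒ = -1.2 × 335 = -402 kJ/mol.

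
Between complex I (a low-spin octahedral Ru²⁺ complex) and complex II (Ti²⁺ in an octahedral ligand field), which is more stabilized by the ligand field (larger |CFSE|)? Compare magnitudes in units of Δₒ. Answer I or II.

I

I: Ru²⁺: group 8, so d-count = 8 − 2 = 6; t₂g⁶ eg⁰, CFSE = -2.4Δₒ.
II: Ti sits in group 4; removing 2 electrons leaves Ti²⁺ with 4 − 2 = 2 d electrons; For octahedral d² the high- and low-spin configurations coincide; t₂g² eg⁰, CFSE = -0.8Δₒ.
So I has the larger |CFSE|.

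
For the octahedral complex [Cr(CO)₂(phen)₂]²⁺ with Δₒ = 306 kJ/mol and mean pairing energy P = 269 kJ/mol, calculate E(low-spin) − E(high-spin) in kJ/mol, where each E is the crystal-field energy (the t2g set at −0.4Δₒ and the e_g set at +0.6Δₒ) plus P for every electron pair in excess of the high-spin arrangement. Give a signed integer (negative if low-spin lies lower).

Ligand charges: 2×(+0) from CO and 2×(+0) from phen sum to +0; with overall charge +2, Cr is +2.
Cr²⁺: group 6, so d-count = 6 − 2 = 4.
High-spin d⁴ fills as t2g^3 e_g^1 with CFSE 3(−0.4) + 1(+0.6) = -0.6Δₒ = -184 kJ/mol.
For low-spin the configuration is t2g^4 e_g^0: orbital energy -1.6 × 306 = -490 kJ/mol, and 1 additional pair relative to high-spin adds 269 kJ/mol, giving -221 kJ/mol.
E(LS) − E(HS) = -221 − (-184) = -37 kJ/mol.

-37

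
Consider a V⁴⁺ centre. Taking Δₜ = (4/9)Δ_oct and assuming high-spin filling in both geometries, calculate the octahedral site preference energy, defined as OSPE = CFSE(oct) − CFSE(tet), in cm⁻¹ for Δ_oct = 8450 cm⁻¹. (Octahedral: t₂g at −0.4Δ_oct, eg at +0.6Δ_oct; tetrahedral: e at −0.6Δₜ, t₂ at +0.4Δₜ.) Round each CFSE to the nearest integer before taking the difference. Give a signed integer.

-1127

V is in group 5, so V⁴⁺ is d¹ (5 − 4 = 1).
Octahedral high-spin t2g^1 e_g^0: CFSE = -0.4 × 8450 = -3380 cm⁻¹.
Tetrahedral e^1 t2^0 gives -0.6Δₜ = -0.6 × (4/9) × 8450 = -2253 cm⁻¹.
OSPE = -3380 − (-2253) = -1127 cm⁻¹.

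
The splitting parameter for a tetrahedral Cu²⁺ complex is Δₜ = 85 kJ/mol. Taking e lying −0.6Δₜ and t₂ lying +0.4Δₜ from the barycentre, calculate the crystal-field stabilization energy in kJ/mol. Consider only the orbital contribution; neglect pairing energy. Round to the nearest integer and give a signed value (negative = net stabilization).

-34

Group 11 minus oxidation state +2 gives a d⁹ configuration for Cu²⁺.
Tetrahedral fields are weak (Δₜ ≈ 4/9 Δₒ), so electrons fill high-spin.
Configuration: e⁴ t₂⁵.
Orbital CFSE = 4(-0.6) + 5(0.4) = -0.4Δₜ = -0.4 × 85 = -34 kJ/mol.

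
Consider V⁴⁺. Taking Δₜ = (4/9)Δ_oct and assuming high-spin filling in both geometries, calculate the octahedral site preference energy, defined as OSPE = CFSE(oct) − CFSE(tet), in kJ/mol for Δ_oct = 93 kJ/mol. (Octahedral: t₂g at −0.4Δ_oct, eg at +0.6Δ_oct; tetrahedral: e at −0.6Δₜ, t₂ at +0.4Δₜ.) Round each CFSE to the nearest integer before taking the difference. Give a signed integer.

V⁴⁺: group 5, so d-count = 5 − 4 = 1.
Octahedral (high-spin): t₂g¹ eg⁰, CFSE = 1(−0.4) + 0(+0.6) = -0.4Δ_oct = -0.4 × 93 = -37 kJ/mol.
Tetrahedral e¹ t₂⁰ gives -0.6Δₜ = -0.6 × (4/9) × 93 = -25 kJ/mol.
OSPE = CFSE(oct) − CFSE(tet) = -37 − (-25) = -12 kJ/mol.

-12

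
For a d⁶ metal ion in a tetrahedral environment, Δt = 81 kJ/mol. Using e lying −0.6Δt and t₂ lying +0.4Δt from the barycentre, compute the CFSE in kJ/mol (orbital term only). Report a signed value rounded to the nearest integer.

Tetrahedral fields are weak (Δₜ ≈ 4/9 Δₒ), so electrons fill high-spin.
Configuration: e³ t₂³.
Orbital CFSE = 3(-0.6) + 3(0.4) = -0.6Δt = -0.6 × 81 = -49 kJ/mol.

-49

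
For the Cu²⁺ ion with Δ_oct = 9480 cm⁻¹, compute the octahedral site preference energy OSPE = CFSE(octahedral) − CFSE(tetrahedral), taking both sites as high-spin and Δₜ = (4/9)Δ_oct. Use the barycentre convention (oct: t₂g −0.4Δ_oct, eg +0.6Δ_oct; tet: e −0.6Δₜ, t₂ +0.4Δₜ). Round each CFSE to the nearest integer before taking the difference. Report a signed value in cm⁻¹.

Cu²⁺: group 11, so d-count = 11 − 2 = 9.
In an octahedral site d⁹ (HS) is t2g^6 e_g^3, giving CFSE(oct) = -0.6Δ_oct = -5688 cm⁻¹.
Tetrahedral: e^4 t2^5, CFSE = 4(−0.6) + 5(+0.4) = -0.4Δₜ = -0.4 × (4/9) × 9480 = -1685 cm⁻¹.
OSPE = CFSE(oct) − CFSE(tet) = -5688 − (-1685) = -4003 cm⁻¹.

-4003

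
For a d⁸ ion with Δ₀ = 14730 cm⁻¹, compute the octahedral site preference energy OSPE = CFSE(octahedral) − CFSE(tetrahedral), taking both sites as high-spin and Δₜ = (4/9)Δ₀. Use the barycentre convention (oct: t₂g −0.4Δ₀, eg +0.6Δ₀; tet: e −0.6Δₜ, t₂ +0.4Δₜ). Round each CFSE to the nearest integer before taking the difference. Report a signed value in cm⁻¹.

-12439

Octahedral (high-spin): t₂g⁶ eg², CFSE = 6(−0.4) + 2(+0.6) = -1.2Δ₀ = -1.2 × 14730 = -17676 cm⁻¹.
Tetrahedral: e⁴ t₂⁴, CFSE = 4(−0.6) + 4(+0.4) = -0.8Δₜ = -0.8 × (4/9) × 14730 = -5237 cm⁻¹.
OSPE = CFSE(oct) − CFSE(tet) = -17676 − (-5237) = -12439 cm⁻¹.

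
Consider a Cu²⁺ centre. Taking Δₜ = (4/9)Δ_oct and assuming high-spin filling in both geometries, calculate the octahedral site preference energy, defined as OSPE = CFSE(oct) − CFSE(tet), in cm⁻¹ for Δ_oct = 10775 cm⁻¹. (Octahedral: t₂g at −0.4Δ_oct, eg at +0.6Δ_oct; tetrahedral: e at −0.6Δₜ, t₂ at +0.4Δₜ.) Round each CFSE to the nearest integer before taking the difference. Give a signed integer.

-4549

Group 11 minus oxidation state +2 gives a d⁹ configuration for Cu²⁺.
Octahedral (high-spin): t₂g⁶ eg³, CFSE = 6(−0.4) + 3(+0.6) = -0.6Δ_oct = -0.6 × 10775 = -6465 cm⁻¹.
Tetrahedral: e⁴ t₂⁵, CFSE = 4(−0.6) + 5(+0.4) = -0.4Δₜ = -0.4 × (4/9) × 10775 = -1916 cm⁻¹.
Subtracting, OSPE = -6465 − (-1916) = -4549 cm⁻¹.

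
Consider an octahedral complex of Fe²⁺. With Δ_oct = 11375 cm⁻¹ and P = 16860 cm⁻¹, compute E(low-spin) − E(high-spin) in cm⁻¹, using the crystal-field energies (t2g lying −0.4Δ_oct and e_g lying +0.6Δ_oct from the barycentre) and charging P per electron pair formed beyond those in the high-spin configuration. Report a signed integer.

10970

Group 8 minus oxidation state +2 gives a d⁶ configuration for Fe²⁺.
High-spin d⁶ fills as t2g^4 e_g^2 with CFSE 4(−0.4) + 2(+0.6) = -0.4Δ_oct = -4550 cm⁻¹.
Low-spin t2g^6 e_g^0 gives -2.4Δ_oct = -27300 cm⁻¹, but forming 2 extra pairs costs 2P = 33720 cm⁻¹, so E(LS) = -27300 + 33720 = 6420 cm⁻¹.
E(LS) − E(HS) = 6420 − (-4550) = 10970 cm⁻¹.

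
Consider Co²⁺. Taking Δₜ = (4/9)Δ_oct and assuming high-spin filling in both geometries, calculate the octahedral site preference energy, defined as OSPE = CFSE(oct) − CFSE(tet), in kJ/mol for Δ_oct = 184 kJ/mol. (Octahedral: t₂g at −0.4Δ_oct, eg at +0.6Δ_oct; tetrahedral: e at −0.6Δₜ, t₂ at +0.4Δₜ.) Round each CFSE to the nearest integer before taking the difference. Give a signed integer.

-49

Co²⁺: group 9, so d-count = 9 − 2 = 7.
In an octahedral site d⁷ (HS) is t₂g⁵ eg², giving CFSE(oct) = -0.8Δ_oct = -147 kJ/mol.
Tetrahedral: e⁴ t₂³, CFSE = 4(−0.6) + 3(+0.4) = -1.2Δₜ = -1.2 × (4/9) × 184 = -98 kJ/mol.
OSPE = -147 − (-98) = -49 kJ/mol.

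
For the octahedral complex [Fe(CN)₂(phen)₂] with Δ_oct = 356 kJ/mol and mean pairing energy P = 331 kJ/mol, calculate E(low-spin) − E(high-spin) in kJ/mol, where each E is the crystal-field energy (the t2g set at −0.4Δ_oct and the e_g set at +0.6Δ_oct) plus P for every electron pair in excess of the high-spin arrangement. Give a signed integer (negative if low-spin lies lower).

Ligand charges: 2×(-1) from CN⁻ and 2×(+0) from phen sum to -2; with overall charge +0, Fe is +2.
Fe²⁺: group 8, so d-count = 8 − 2 = 6.
High-spin d⁶ fills as t2g^4 e_g^2 with CFSE 4(−0.4) + 2(+0.6) = -0.4Δ_oct = -142 kJ/mol.
Low-spin t2g^6 e_g^0 gives -2.4Δ_oct = -854 kJ/mol, but forming 2 extra pairs costs 2P = 662 kJ/mol, so E(LS) = -854 + 662 = -192 kJ/mol.
The difference is -192 − (-142) = -50 kJ/mol, so low-spin lies lower.

-50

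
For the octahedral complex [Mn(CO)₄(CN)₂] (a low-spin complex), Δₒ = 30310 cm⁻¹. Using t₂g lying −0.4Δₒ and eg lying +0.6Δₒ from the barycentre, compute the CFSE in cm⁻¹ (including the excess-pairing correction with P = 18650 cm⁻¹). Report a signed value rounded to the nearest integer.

-23320

Ligand charges: 4×(+0) from CO and 2×(-1) from CN⁻ sum to -2; with overall charge +0, Mn is +2.
Mn is in group 7, so Mn²⁺ is d⁵ (7 − 2 = 5).
The d⁵ electrons fill as t₂g⁵ eg⁰.
The orbital stabilization is -2.0Δₒ = -2.0 × 30310 = -60620 cm⁻¹.
High-spin d⁵ would be t₂g³ eg² with 0 pairs; low-spin has 2, so 2 excess pairs cost +2P = +37300 cm⁻¹.
Net CFSE = -60620 + 37300 = -23320 cm⁻¹.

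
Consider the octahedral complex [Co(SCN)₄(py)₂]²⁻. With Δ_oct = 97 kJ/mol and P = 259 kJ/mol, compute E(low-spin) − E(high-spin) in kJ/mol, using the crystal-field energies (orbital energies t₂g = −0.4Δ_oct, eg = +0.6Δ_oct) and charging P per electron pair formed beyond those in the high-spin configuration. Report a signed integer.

Ligand charges: 4×(-1) from SCN⁻ and 2×(+0) from py sum to -4; with overall charge -2, Co is +2.
Co is in group 9, so Co²⁺ is d⁷ (9 − 2 = 7).
High-spin: t₂g⁵ eg², CFSE = -0.8Δ_oct = -78 kJ/mol.
Low-spin: t₂g⁶ eg¹, orbital CFSE = -1.8Δ_oct = -175 kJ/mol; plus 1 excess pair × P = +259 kJ/mol; total 84 kJ/mol.
E(LS) − E(HS) = 84 − (-78) = 162 kJ/mol.

162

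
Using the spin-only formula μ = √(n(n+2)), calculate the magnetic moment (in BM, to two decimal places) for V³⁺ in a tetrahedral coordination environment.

V sits in group 5; removing 3 electrons leaves V³⁺ with 5 − 3 = 2 d electrons.
Tetrahedral fields are weak (Δₜ ≈ 4/9 Δₒ), so electrons fill high-spin.
Configuration: e² t₂⁰ → 2 unpaired electrons.
μ(spin-only) = √[2(2+2)] = √8 ≈ 2.83 BM.

2.83 BM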